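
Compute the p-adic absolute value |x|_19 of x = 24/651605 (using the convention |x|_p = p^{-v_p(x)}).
|24/651605|_19 = 130321

Step 1 — compute v_19(x) by factoring powers of 19 out of the numerator and denominator: v_19(24/651605) = -4. Step 2 — apply |x|_p = p^{-v_p(x)} = 19^{4} = 130321.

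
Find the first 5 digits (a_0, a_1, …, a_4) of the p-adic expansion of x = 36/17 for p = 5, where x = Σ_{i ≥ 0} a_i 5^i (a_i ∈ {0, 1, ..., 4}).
(a_0, …, a_4) = (3, 1, 3, 2, 3)

v_5(36/17) = 0 (numerator and denominator both coprime to 5), so x ∈ ℤ_5^×. Compute digits iteratively via a_i = x_i mod 5, x_{i+1} = (x_i − a_i)/5, with x_0 = x:
  x_0 = 36/17;  a_0 = 3;  x_1 = (x_0 − 3)/5 = -3/17
  x_1 = -3/17;  a_1 = 1;  x_2 = (x_1 − 1)/5 = -4/17
  x_2 = -4/17;  a_2 = 3;  x_3 = (x_2 − 3)/5 = -11/17
  x_3 = -11/17;  a_3 = 2;  x_4 = (x_3 − 2)/5 = -9/17
  x_4 = -9/17;  a_4 = 3;  x_5 = (x_4 − 3)/5 = -12/17
Digits: (3, 1, 3, 2, 3).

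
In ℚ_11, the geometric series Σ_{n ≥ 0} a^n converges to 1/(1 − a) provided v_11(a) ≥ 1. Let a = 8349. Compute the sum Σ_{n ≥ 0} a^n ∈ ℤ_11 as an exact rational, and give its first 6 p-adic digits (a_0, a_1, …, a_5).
Σ a^n = 1/(1 − a) = -1/8348;  first 6 digits = (1, 0, 3, 6, 9, 3)

v_11(a) = 2 ≥ 1, so the series converges in ℤ_11 to 1/(1 − a) = 1/(1 − 8349) = -1/8348. Expand this rational in ℤ_11: compute digits iteratively via d_i = x_i mod 11, x_{i+1} = (x_i − d_i)/11. The first 6 digits are (1, 0, 3, 6, 9, 3).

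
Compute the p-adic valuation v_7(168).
v_7(168) = 1

v_7(n) is the largest exponent k such that 7^k divides n. Factor out: 168 = 7^1 · 24. (Sign doesn't affect v_p.) So v_7(168) = 1.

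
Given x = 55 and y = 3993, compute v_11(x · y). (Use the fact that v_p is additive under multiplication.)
v_11(219615) = 4

v_p(x) = 1 (factor: 55 = 11^1 · 5); v_p(y) = 3 (factor: 3993 = 11^3 · 3). Additivity: v_p(xy) = v_p(x) + v_p(y) = 1 + 3 = 4. (Direct check: xy = 219615 = 11^4 · (15).)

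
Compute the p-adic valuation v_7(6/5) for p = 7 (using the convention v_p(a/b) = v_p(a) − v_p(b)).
v_7(6/5) = 0

Factor powers of 7 from the numerator and denominator of the reduced fraction: 6 = 7^0 · 6 and 5 = 7^0 · 5. Apply v_p(a/b) = v_p(a) − v_p(b): v_7(6/5) = 0 − 0 = 0.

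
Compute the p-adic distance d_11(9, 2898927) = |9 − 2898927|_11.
d_11(9, 2898927) = 1/161051

Step 1 — x − y = 9 − 2898927 = -2898918. Step 2 — v_11(-2898918) = 5 (factor: -2898918 = −(11^5 · 18); the sign does not affect v_p). Step 3 — |x − y|_11 = 11^{-5} = 1/161051.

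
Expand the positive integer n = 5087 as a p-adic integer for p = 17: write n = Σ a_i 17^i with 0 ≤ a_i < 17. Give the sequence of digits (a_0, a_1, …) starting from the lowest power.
(a_0, a_1, …) = (4, 10, 0, 1)

Repeated division by 17 gives the digits low-to-high: 5087 = 4 + 10·17^1 + 1·17^3. Digit sequence: (4, 10, 0, 1).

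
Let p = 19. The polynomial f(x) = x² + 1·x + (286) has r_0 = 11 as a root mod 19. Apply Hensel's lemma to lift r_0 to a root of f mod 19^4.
r_3 = 1531 (mod 130321)

Hensel: r_{i+1} = r_i − f(r_i)·(f′(r_i))^{-1} mod 19^{i+2}, f′(x) = 2x + 1. Iterate:
  r_0 = 11 (mod 19)
  r_1 = 87 (mod 361)
  r_2 = 1531 (mod 6859)
  r_3 = 1531 (mod 130321)
Final: r = 1531 satisfies f(r) ≡ 0 mod 19^4.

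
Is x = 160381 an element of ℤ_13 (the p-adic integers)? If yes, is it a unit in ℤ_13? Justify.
x ∈ ℤ_13 but not a unit; v_13(x) = 3 > 0

ℤ_13 = {x ∈ ℚ_13 : v_13(x) ≥ 0} and ℤ_13^× = {x ∈ ℤ_13 : v_13(x) = 0}. Here v_13(160381) = v_13(num) − v_13(den) = 3; compare against these criteria.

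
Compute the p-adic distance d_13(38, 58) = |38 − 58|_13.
d_13(38, 58) = 1

Step 1 — x − y = 38 − 58 = -20. Step 2 — v_13(-20) = 0 (factor: -20 = −(13^0 · 20); the sign does not affect v_p). Step 3 — |x − y|_13 = 13^{0} = 1.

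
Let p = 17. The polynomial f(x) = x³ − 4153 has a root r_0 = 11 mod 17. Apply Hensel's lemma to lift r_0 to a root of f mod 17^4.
r_3 = 31019 (mod 83521)

Hensel: r_{i+1} = r_i − f(r_i)/f′(r_i) mod 17^{i+2}, where f′(x) = 3x². Iterate:
  r_0 = 11 (mod 17)
  r_1 = 96 (mod 289)
  r_2 = 1541 (mod 4913)
  r_3 = 31019 (mod 83521)
Final: r = 31019 with f(r) ≡ 0 mod 17^4.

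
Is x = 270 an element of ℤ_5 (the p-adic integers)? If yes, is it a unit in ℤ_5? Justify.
x ∈ ℤ_5 but not a unit; v_5(x) = 1 > 0

ℤ_5 = {x ∈ ℚ_5 : v_5(x) ≥ 0} and ℤ_5^× = {x ∈ ℤ_5 : v_5(x) = 0}. Here v_5(270) = v_5(num) − v_5(den) = 1; compare against these criteria.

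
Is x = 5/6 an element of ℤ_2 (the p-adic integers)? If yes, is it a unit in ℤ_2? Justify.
x ∉ ℤ_2 (v_2(x) = -1 < 0)

ℤ_2 = {x ∈ ℚ_2 : v_2(x) ≥ 0} and ℤ_2^× = {x ∈ ℤ_2 : v_2(x) = 0}. Here v_2(5/6) = v_2(num) − v_2(den) = -1; compare against these criteria.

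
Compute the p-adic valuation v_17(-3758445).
v_17(-3758445) = 4

v_17(n) is the largest exponent k such that 17^k divides n. Factor out: -3758445 = -17^4 · 45. (Sign doesn't affect v_p.) So v_17(-3758445) = 4.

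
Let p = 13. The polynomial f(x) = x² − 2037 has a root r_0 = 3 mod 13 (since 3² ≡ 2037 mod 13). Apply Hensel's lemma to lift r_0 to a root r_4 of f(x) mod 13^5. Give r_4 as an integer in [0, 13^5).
r_4 = 228829 (mod 371293)

Hensel's recurrence: r_{i+1} = r_i − f(r_i)·(f′(r_i))^{-1} mod 13^{i+2}, with f′(x) = 2x. Iterate:
  r_0 = 3 (mod 13)
  r_1 = 3 (mod 169)
  r_2 = 341 (mod 2197)
  r_3 = 341 (mod 28561)
  r_4 = 228829 (mod 371293)
Final: r_4 = 228829, and one checks f(r_4) ≡ 0 mod 13^5.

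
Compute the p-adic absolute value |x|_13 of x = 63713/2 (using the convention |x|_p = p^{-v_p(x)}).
|63713/2|_13 = 1/2197

Step 1 — compute v_13(x) by factoring powers of 13 out of the numerator and denominator: v_13(63713/2) = 3. Step 2 — apply |x|_p = p^{-v_p(x)} = 13^{-3} = 1/2197.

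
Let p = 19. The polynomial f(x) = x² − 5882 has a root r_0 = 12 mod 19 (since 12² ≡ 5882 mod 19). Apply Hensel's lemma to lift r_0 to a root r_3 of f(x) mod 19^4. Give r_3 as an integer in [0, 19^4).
r_3 = 75309 (mod 130321)

Hensel's recurrence: r_{i+1} = r_i − f(r_i)·(f′(r_i))^{-1} mod 19^{i+2}, with f′(x) = 2x. Iterate:
  r_0 = 12 (mod 19)
  r_1 = 221 (mod 361)
  r_2 = 6719 (mod 6859)
  r_3 = 75309 (mod 130321)
Final: r_3 = 75309, and one checks f(r_3) ≡ 0 mod 19^4.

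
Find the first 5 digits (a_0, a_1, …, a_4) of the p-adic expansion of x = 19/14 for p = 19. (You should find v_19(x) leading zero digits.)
(a_0, …, a_4) = (0, 15, 6, 1, 4)

v_19(19/14) = 1, so a_0 = ... = a_0 = 0. Factor out: x = 19^1 · u with u = 1/14 a unit in ℤ_19. Expand u iteratively via a_{v+i} = u_i mod 19, u_{i+1} = (u_i − a_{v+i})/19:
  u_0 = 1/14;  a_1 = 15;  u_1 = (u_0 − 15)/19 = -11/14
  u_1 = -11/14;  a_2 = 6;  u_2 = (u_1 − 6)/19 = -5/14
  u_2 = -5/14;  a_3 = 1;  u_3 = (u_2 − 1)/19 = -1/14
  u_3 = -1/14;  a_4 = 4;  u_4 = (u_3 − 4)/19 = -3/14
Digits: (0, 15, 6, 1, 4).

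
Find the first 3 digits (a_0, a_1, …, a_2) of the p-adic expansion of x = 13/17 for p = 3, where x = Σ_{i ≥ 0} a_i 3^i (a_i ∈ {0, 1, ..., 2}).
(a_0, …, a_2) = (2, 1, 2)

v_3(13/17) = 0 (numerator and denominator both coprime to 3), so x ∈ ℤ_3^×. Compute digits iteratively via a_i = x_i mod 3, x_{i+1} = (x_i − a_i)/3, with x_0 = x:
  x_0 = 13/17;  a_0 = 2;  x_1 = (x_0 − 2)/3 = -7/17
  x_1 = -7/17;  a_1 = 1;  x_2 = (x_1 − 1)/3 = -8/17
  x_2 = -8/17;  a_2 = 2;  x_3 = (x_2 − 2)/3 = -14/17
Digits: (2, 1, 2).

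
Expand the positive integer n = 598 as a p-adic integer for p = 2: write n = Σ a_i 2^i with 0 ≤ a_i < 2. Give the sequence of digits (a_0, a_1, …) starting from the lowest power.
(a_0, a_1, …) = (0, 1, 1, 0, 1, 0, 1, 0, 0, 1)

Repeated division by 2 gives the digits low-to-high: 598 = 1·2^1 + 1·2^2 + 1·2^4 + 1·2^6 + 1·2^9. Digit sequence: (0, 1, 1, 0, 1, 0, 1, 0, 0, 1).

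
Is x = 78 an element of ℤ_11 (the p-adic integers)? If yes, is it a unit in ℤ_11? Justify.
x ∈ ℤ_11^× (unit); v_11(x) = 0

ℤ_11 = {x ∈ ℚ_11 : v_11(x) ≥ 0} and ℤ_11^× = {x ∈ ℤ_11 : v_11(x) = 0}. Here v_11(78) = v_11(num) − v_11(den) = 0; compare against these criteria.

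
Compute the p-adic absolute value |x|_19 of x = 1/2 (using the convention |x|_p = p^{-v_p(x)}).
|1/2|_19 = 1

Step 1 — compute v_19(x) by factoring powers of 19 out of the numerator and denominator: v_19(1/2) = 0. Step 2 — apply |x|_p = p^{-v_p(x)} = 19^{0} = 1.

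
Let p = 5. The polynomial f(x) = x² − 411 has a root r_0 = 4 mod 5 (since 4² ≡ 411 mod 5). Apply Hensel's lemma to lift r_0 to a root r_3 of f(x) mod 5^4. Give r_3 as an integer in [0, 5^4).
r_3 = 119 (mod 625)

Hensel's recurrence: r_{i+1} = r_i − f(r_i)·(f′(r_i))^{-1} mod 5^{i+2}, with f′(x) = 2x. Iterate:
  r_0 = 4 (mod 5)
  r_1 = 19 (mod 25)
  r_2 = 119 (mod 125)
  r_3 = 119 (mod 625)
Final: r_3 = 119, and one checks f(r_3) ≡ 0 mod 5^4.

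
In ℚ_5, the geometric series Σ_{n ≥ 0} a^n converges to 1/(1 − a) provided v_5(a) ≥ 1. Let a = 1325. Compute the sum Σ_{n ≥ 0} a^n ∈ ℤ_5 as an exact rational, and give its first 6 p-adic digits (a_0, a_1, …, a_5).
Σ a^n = 1/(1 − a) = -1/1324;  first 6 digits = (1, 0, 3, 0, 1, 2)

v_5(a) = 2 ≥ 1, so the series converges in ℤ_5 to 1/(1 − a) = 1/(1 − 1325) = -1/1324. Expand this rational in ℤ_5: compute digits iteratively via d_i = x_i mod 5, x_{i+1} = (x_i − d_i)/5. The first 6 digits are (1, 0, 3, 0, 1, 2).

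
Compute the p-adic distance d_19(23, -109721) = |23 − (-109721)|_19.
d_19(23, -109721) = 1/6859

Step 1 — x − y = 23 − (-109721) = 109744. Step 2 — v_19(109744) = 3 (factor: 109744 = (19^3 · 16); the sign does not affect v_p). Step 3 — |x − y|_19 = 19^{-3} = 1/6859.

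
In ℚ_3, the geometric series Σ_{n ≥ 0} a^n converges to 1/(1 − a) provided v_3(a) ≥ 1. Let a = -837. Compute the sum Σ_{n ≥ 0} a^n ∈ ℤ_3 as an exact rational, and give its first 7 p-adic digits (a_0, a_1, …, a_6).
Σ a^n = 1/(1 − a) = 1/838;  first 7 digits = (1, 0, 0, 2, 1, 2, 2)

v_3(a) = 3 ≥ 1, so the series converges in ℤ_3 to 1/(1 − a) = 1/(1 − (-837)) = 1/838. Expand this rational in ℤ_3: compute digits iteratively via d_i = x_i mod 3, x_{i+1} = (x_i − d_i)/3. The first 7 digits are (1, 0, 0, 2, 1, 2, 2).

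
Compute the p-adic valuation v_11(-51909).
v_11(-51909) = 3

v_11(n) is the largest exponent k such that 11^k divides n. Factor out: -51909 = -11^3 · 39. (Sign doesn't affect v_p.) So v_11(-51909) = 3.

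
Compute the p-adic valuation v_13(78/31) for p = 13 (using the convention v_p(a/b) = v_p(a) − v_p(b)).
v_13(78/31) = 1

Factor powers of 13 from the numerator and denominator of the reduced fraction: 78 = 13^1 · 6 and 31 = 13^0 · 31. Apply v_p(a/b) = v_p(a) − v_p(b): v_13(78/31) = 1 − 0 = 1.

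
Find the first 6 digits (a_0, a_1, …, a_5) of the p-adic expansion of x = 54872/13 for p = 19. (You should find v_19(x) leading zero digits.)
(a_0, …, a_5) = (0, 0, 0, 5, 10, 17)

v_19(54872/13) = 3, so a_0 = ... = a_2 = 0. Factor out: x = 19^3 · u with u = 8/13 a unit in ℤ_19. Expand u iteratively via a_{v+i} = u_i mod 19, u_{i+1} = (u_i − a_{v+i})/19:
  u_0 = 8/13;  a_3 = 5;  u_1 = (u_0 − 5)/19 = -3/13
  u_1 = -3/13;  a_4 = 10;  u_2 = (u_1 − 10)/19 = -7/13
  u_2 = -7/13;  a_5 = 17;  u_3 = (u_2 − 17)/19 = -12/13
Digits: (0, 0, 0, 5, 10, 17).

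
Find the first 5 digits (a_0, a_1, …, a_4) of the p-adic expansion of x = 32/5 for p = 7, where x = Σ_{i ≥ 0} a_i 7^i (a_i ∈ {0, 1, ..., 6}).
(a_0, …, a_4) = (5, 3, 1, 4, 5)

v_7(32/5) = 0 (numerator and denominator both coprime to 7), so x ∈ ℤ_7^×. Compute digits iteratively via a_i = x_i mod 7, x_{i+1} = (x_i − a_i)/7, with x_0 = x:
  x_0 = 32/5;  a_0 = 5;  x_1 = (x_0 − 5)/7 = 1/5
  x_1 = 1/5;  a_1 = 3;  x_2 = (x_1 − 3)/7 = -2/5
  x_2 = -2/5;  a_2 = 1;  x_3 = (x_2 − 1)/7 = -1/5
  x_3 = -1/5;  a_3 = 4;  x_4 = (x_3 − 4)/7 = -3/5
  x_4 = -3/5;  a_4 = 5;  x_5 = (x_4 − 5)/7 = -4/5
Digits: (5, 3, 1, 4, 5).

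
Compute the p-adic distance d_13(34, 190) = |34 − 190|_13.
d_13(34, 190) = 1/13

Step 1 — x − y = 34 − 190 = -156. Step 2 — v_13(-156) = 1 (factor: -156 = −(13^1 · 12); the sign does not affect v_p). Step 3 — |x − y|_13 = 13^{-1} = 1/13.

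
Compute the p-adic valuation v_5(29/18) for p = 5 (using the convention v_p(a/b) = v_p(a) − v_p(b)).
v_5(29/18) = 0

Factor powers of 5 from the numerator and denominator of the reduced fraction: 29 = 5^0 · 29 and 18 = 5^0 · 18. Apply v_p(a/b) = v_p(a) − v_p(b): v_5(29/18) = 0 − 0 = 0.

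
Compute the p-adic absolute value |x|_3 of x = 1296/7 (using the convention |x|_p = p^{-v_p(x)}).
|1296/7|_3 = 1/81

Step 1 — compute v_3(x) by factoring powers of 3 out of the numerator and denominator: v_3(1296/7) = 4. Step 2 — apply |x|_p = p^{-v_p(x)} = 3^{-4} = 1/81.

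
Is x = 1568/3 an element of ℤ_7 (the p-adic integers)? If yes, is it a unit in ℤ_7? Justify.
x ∈ ℤ_7 but not a unit; v_7(x) = 2 > 0

ℤ_7 = {x ∈ ℚ_7 : v_7(x) ≥ 0} and ℤ_7^× = {x ∈ ℤ_7 : v_7(x) = 0}. Here v_7(1568/3) = v_7(num) − v_7(den) = 2; compare against these criteria.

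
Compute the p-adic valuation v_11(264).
v_11(264) = 1

v_11(n) is the largest exponent k such that 11^k divides n. Factor out: 264 = 11^1 · 24. (Sign doesn't affect v_p.) So v_11(264) = 1.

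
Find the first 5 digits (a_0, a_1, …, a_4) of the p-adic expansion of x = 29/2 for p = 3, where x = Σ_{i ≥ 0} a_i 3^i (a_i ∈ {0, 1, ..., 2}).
(a_0, …, a_4) = (1, 0, 0, 2, 1)

v_3(29/2) = 0 (numerator and denominator both coprime to 3), so x ∈ ℤ_3^×. Compute digits iteratively via a_i = x_i mod 3, x_{i+1} = (x_i − a_i)/3, with x_0 = x:
  x_0 = 29/2;  a_0 = 1;  x_1 = (x_0 − 1)/3 = 9/2
  x_1 = 9/2;  a_1 = 0;  x_2 = (x_1 − 0)/3 = 3/2
  x_2 = 3/2;  a_2 = 0;  x_3 = (x_2 − 0)/3 = 1/2
  x_3 = 1/2;  a_3 = 2;  x_4 = (x_3 − 2)/3 = -1/2
  x_4 = -1/2;  a_4 = 1;  x_5 = (x_4 − 1)/3 = -1/2
Digits: (1, 0, 0, 2, 1).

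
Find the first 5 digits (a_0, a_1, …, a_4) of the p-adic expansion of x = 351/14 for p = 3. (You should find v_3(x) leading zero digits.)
(a_0, …, a_4) = (0, 0, 0, 2, 2)

v_3(351/14) = 3, so a_0 = ... = a_2 = 0. Factor out: x = 3^3 · u with u = 13/14 a unit in ℤ_3. Expand u iteratively via a_{v+i} = u_i mod 3, u_{i+1} = (u_i − a_{v+i})/3:
  u_0 = 13/14;  a_3 = 2;  u_1 = (u_0 − 2)/3 = -5/14
  u_1 = -5/14;  a_4 = 2;  u_2 = (u_1 − 2)/3 = -11/14
Digits: (0, 0, 0, 2, 2).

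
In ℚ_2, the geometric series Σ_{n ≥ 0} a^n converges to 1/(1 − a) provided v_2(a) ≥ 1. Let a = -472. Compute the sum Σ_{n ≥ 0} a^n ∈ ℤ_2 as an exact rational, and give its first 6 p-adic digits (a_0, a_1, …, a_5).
Σ a^n = 1/(1 − a) = 1/473;  first 6 digits = (1, 0, 0, 1, 0, 1)

v_2(a) = 3 ≥ 1, so the series converges in ℤ_2 to 1/(1 − a) = 1/(1 − (-472)) = 1/473. Expand this rational in ℤ_2: compute digits iteratively via d_i = x_i mod 2, x_{i+1} = (x_i − d_i)/2. The first 6 digits are (1, 0, 0, 1, 0, 1).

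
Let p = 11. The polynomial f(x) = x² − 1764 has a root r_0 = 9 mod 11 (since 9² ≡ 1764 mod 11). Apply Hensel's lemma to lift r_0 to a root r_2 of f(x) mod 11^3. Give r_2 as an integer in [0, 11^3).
r_2 = 42 (mod 1331)

Hensel's recurrence: r_{i+1} = r_i − f(r_i)·(f′(r_i))^{-1} mod 11^{i+2}, with f′(x) = 2x. Iterate:
  r_0 = 9 (mod 11)
  r_1 = 42 (mod 121)
  r_2 = 42 (mod 1331)
Final: r_2 = 42, and one checks f(r_2) ≡ 0 mod 11^3.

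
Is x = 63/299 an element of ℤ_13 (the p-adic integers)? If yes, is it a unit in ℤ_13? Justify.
x ∉ ℤ_13 (v_13(x) = -1 < 0)

ℤ_13 = {x ∈ ℚ_13 : v_13(x) ≥ 0} and ℤ_13^× = {x ∈ ℤ_13 : v_13(x) = 0}. Here v_13(63/299) = v_13(num) − v_13(den) = -1; compare against these criteria.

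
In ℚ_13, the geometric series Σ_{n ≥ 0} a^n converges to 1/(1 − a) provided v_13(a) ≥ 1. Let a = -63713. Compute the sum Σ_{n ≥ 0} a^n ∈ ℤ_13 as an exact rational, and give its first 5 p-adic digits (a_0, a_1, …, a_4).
Σ a^n = 1/(1 − a) = 1/63714;  first 5 digits = (1, 0, 0, 10, 10)

v_13(a) = 3 ≥ 1, so the series converges in ℤ_13 to 1/(1 − a) = 1/(1 − (-63713)) = 1/63714. Expand this rational in ℤ_13: compute digits iteratively via d_i = x_i mod 13, x_{i+1} = (x_i − d_i)/13. The first 5 digits are (1, 0, 0, 10, 10).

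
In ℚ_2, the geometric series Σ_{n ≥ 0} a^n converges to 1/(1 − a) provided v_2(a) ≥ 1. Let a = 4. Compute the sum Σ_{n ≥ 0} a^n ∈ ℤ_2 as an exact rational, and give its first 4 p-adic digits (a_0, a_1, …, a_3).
Σ a^n = 1/(1 − a) = -1/3;  first 4 digits = (1, 0, 1, 0)

v_2(a) = 2 ≥ 1, so the series converges in ℤ_2 to 1/(1 − a) = 1/(1 − 4) = -1/3. Expand this rational in ℤ_2: compute digits iteratively via d_i = x_i mod 2, x_{i+1} = (x_i − d_i)/2. The first 4 digits are (1, 0, 1, 0).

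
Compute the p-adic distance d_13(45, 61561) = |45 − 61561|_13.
d_13(45, 61561) = 1/2197

Step 1 — x − y = 45 − 61561 = -61516. Step 2 — v_13(-61516) = 3 (factor: -61516 = −(13^3 · 28); the sign does not affect v_p). Step 3 — |x − y|_13 = 13^{-3} = 1/2197.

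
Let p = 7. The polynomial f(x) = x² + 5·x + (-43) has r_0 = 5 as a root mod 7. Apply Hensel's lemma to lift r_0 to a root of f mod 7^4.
r_3 = 47 (mod 2401)

Hensel: r_{i+1} = r_i − f(r_i)·(f′(r_i))^{-1} mod 7^{i+2}, f′(x) = 2x + 5. Iterate:
  r_0 = 5 (mod 7)
  r_1 = 47 (mod 49)
  r_2 = 47 (mod 343)
  r_3 = 47 (mod 2401)
Final: r = 47 satisfies f(r) ≡ 0 mod 7^4.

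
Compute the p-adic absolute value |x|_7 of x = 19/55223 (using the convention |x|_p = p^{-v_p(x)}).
|19/55223|_7 = 2401

Step 1 — compute v_7(x) by factoring powers of 7 out of the numerator and denominator: v_7(19/55223) = -4. Step 2 — apply |x|_p = p^{-v_p(x)} = 7^{4} = 2401.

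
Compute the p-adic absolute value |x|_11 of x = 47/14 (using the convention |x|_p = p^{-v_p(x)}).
|47/14|_11 = 1

Step 1 — compute v_11(x) by factoring powers of 11 out of the numerator and denominator: v_11(47/14) = 0. Step 2 — apply |x|_p = p^{-v_p(x)} = 11^{0} = 1.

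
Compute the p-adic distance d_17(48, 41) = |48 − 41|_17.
d_17(48, 41) = 1

Step 1 — x − y = 48 − 41 = 7. Step 2 — v_17(7) = 0 (factor: 7 = (17^0 · 7); the sign does not affect v_p). Step 3 — |x − y|_17 = 17^{0} = 1.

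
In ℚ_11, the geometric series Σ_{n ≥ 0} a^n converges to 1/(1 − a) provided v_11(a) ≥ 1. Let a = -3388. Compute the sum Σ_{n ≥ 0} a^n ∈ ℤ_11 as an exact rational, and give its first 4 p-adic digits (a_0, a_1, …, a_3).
Σ a^n = 1/(1 − a) = 1/3389;  first 4 digits = (1, 0, 5, 8)

v_11(a) = 2 ≥ 1, so the series converges in ℤ_11 to 1/(1 − a) = 1/(1 − (-3388)) = 1/3389. Expand this rational in ℤ_11: compute digits iteratively via d_i = x_i mod 11, x_{i+1} = (x_i − d_i)/11. The first 4 digits are (1, 0, 5, 8).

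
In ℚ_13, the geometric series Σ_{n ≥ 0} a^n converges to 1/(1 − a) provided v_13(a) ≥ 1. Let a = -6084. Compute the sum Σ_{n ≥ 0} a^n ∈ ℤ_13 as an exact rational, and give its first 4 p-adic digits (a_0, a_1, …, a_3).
Σ a^n = 1/(1 − a) = 1/6085;  first 4 digits = (1, 0, 3, 10)

v_13(a) = 2 ≥ 1, so the series converges in ℤ_13 to 1/(1 − a) = 1/(1 − (-6084)) = 1/6085. Expand this rational in ℤ_13: compute digits iteratively via d_i = x_i mod 13, x_{i+1} = (x_i − d_i)/13. The first 4 digits are (1, 0, 3, 10).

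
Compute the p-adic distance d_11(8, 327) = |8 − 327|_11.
d_11(8, 327) = 1/11

Step 1 — x − y = 8 − 327 = -319. Step 2 — v_11(-319) = 1 (factor: -319 = −(11^1 · 29); the sign does not affect v_p). Step 3 — |x − y|_11 = 11^{-1} = 1/11.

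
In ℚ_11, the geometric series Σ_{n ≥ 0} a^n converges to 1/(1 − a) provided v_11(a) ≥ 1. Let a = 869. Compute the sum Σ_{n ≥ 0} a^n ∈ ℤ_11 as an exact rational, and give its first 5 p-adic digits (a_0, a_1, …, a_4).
Σ a^n = 1/(1 − a) = -1/868;  first 5 digits = (1, 2, 0, 4, 9)

v_11(a) = 1 ≥ 1, so the series converges in ℤ_11 to 1/(1 − a) = 1/(1 − 869) = -1/868. Expand this rational in ℤ_11: compute digits iteratively via d_i = x_i mod 11, x_{i+1} = (x_i − d_i)/11. The first 5 digits are (1, 2, 0, 4, 9).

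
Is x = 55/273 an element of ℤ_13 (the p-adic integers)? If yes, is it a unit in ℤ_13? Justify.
x ∉ ℤ_13 (v_13(x) = -1 < 0)

ℤ_13 = {x ∈ ℚ_13 : v_13(x) ≥ 0} and ℤ_13^× = {x ∈ ℤ_13 : v_13(x) = 0}. Here v_13(55/273) = v_13(num) − v_13(den) = -1; compare against these criteria.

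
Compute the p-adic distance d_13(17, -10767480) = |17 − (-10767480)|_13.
d_13(17, -10767480) = 1/371293

Step 1 — x − y = 17 − (-10767480) = 10767497. Step 2 — v_13(10767497) = 5 (factor: 10767497 = (13^5 · 29); the sign does not affect v_p). Step 3 — |x − y|_13 = 13^{-5} = 1/371293.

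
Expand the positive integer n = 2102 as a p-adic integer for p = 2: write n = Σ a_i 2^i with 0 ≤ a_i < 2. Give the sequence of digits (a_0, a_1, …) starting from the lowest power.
(a_0, a_1, …) = (0, 1, 1, 0, 1, 1, 0, 0, 0, 0, 0, 1)

Repeated division by 2 gives the digits low-to-high: 2102 = 1·2^1 + 1·2^2 + 1·2^4 + 1·2^5 + 1·2^11. Digit sequence: (0, 1, 1, 0, 1, 1, 0, 0, 0, 0, 0, 1).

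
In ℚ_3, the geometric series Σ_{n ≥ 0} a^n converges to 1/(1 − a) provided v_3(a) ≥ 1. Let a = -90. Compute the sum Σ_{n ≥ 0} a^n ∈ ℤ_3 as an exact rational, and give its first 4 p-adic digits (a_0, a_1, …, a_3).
Σ a^n = 1/(1 − a) = 1/91;  first 4 digits = (1, 0, 2, 2)

v_3(a) = 2 ≥ 1, so the series converges in ℤ_3 to 1/(1 − a) = 1/(1 − (-90)) = 1/91. Expand this rational in ℤ_3: compute digits iteratively via d_i = x_i mod 3, x_{i+1} = (x_i − d_i)/3. The first 4 digits are (1, 0, 2, 2).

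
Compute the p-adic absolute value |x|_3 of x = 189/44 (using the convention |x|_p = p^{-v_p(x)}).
|189/44|_3 = 1/27

Step 1 — compute v_3(x) by factoring powers of 3 out of the numerator and denominator: v_3(189/44) = 3. Step 2 — apply |x|_p = p^{-v_p(x)} = 3^{-3} = 1/27.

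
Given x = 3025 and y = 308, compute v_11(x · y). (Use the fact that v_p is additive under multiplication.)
v_11(931700) = 3

v_p(x) = 2 (factor: 3025 = 11^2 · 25); v_p(y) = 1 (factor: 308 = 11^1 · 28). Additivity: v_p(xy) = v_p(x) + v_p(y) = 2 + 1 = 3. (Direct check: xy = 931700 = 11^3 · (700).)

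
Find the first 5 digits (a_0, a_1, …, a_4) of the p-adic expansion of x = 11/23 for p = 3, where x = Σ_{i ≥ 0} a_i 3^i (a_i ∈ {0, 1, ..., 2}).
(a_0, …, a_4) = (1, 1, 0, 0, 1)

v_3(11/23) = 0 (numerator and denominator both coprime to 3), so x ∈ ℤ_3^×. Compute digits iteratively via a_i = x_i mod 3, x_{i+1} = (x_i − a_i)/3, with x_0 = x:
  x_0 = 11/23;  a_0 = 1;  x_1 = (x_0 − 1)/3 = -4/23
  x_1 = -4/23;  a_1 = 1;  x_2 = (x_1 − 1)/3 = -9/23
  x_2 = -9/23;  a_2 = 0;  x_3 = (x_2 − 0)/3 = -3/23
  x_3 = -3/23;  a_3 = 0;  x_4 = (x_3 − 0)/3 = -1/23
  x_4 = -1/23;  a_4 = 1;  x_5 = (x_4 − 1)/3 = -8/23
Digits: (1, 1, 0, 0, 1).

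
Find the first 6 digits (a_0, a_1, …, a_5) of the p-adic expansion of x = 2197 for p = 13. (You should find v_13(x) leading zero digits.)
(a_0, …, a_5) = (0, 0, 0, 1, 0, 0)

v_13(2197) = 3, so a_0 = ... = a_2 = 0. Factor out: x = 13^3 · u with u = 1 a unit in ℤ_13. Expand u iteratively via a_{v+i} = u_i mod 13, u_{i+1} = (u_i − a_{v+i})/13:
  u_0 = 1;  a_3 = 1;  u_1 = (u_0 − 1)/13 = 0
  u_1 = 0;  a_4 = 0;  u_2 = (u_1 − 0)/13 = 0
  u_2 = 0;  a_5 = 0;  u_3 = (u_2 − 0)/13 = 0
Digits: (0, 0, 0, 1, 0, 0).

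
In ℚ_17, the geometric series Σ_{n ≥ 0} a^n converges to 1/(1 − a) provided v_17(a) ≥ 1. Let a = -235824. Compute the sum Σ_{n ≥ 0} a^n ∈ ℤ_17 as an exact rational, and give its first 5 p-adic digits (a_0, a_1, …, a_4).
Σ a^n = 1/(1 − a) = 1/235825;  first 5 digits = (1, 0, 0, 3, 14)

v_17(a) = 3 ≥ 1, so the series converges in ℤ_17 to 1/(1 − a) = 1/(1 − (-235824)) = 1/235825. Expand this rational in ℤ_17: compute digits iteratively via d_i = x_i mod 17, x_{i+1} = (x_i − d_i)/17. The first 5 digits are (1, 0, 0, 3, 14).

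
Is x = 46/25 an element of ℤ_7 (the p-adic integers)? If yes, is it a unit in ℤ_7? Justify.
x ∈ ℤ_7^× (unit); v_7(x) = 0

ℤ_7 = {x ∈ ℚ_7 : v_7(x) ≥ 0} and ℤ_7^× = {x ∈ ℤ_7 : v_7(x) = 0}. Here v_7(46/25) = v_7(num) − v_7(den) = 0; compare against these criteria.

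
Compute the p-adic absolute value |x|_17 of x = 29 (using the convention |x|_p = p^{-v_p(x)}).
|29|_17 = 1

Step 1 — compute v_17(x) by factoring powers of 17 out of the numerator and denominator: v_17(29) = 0. Step 2 — apply |x|_p = p^{-v_p(x)} = 17^{0} = 1.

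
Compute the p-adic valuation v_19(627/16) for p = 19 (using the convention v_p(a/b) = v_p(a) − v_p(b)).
v_19(627/16) = 1

Factor powers of 19 from the numerator and denominator of the reduced fraction: 627 = 19^1 · 33 and 16 = 19^0 · 16. Apply v_p(a/b) = v_p(a) − v_p(b): v_19(627/16) = 1 − 0 = 1.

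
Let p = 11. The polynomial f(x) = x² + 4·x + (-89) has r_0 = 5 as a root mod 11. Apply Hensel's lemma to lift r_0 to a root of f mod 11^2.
r_1 = 60 (mod 121)

Hensel: r_{i+1} = r_i − f(r_i)·(f′(r_i))^{-1} mod 11^{i+2}, f′(x) = 2x + 4. Iterate:
  r_0 = 5 (mod 11)
  r_1 = 60 (mod 121)
Final: r = 60 satisfies f(r) ≡ 0 mod 11^2.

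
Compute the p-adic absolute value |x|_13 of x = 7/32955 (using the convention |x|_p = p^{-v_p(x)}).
|7/32955|_13 = 2197

Step 1 — compute v_13(x) by factoring powers of 13 out of the numerator and denominator: v_13(7/32955) = -3. Step 2 — apply |x|_p = p^{-v_p(x)} = 13^{3} = 2197.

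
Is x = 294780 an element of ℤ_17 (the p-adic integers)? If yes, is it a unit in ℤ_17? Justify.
x ∈ ℤ_17 but not a unit; v_17(x) = 3 > 0

ℤ_17 = {x ∈ ℚ_17 : v_17(x) ≥ 0} and ℤ_17^× = {x ∈ ℤ_17 : v_17(x) = 0}. Here v_17(294780) = v_17(num) − v_17(den) = 3; compare against these criteria.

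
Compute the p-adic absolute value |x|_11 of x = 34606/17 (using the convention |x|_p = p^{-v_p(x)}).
|34606/17|_11 = 1/1331

Step 1 — compute v_11(x) by factoring powers of 11 out of the numerator and denominator: v_11(34606/17) = 3. Step 2 — apply |x|_p = p^{-v_p(x)} = 11^{-3} = 1/1331.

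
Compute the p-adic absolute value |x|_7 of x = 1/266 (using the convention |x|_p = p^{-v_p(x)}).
|1/266|_7 = 7

Step 1 — compute v_7(x) by factoring powers of 7 out of the numerator and denominator: v_7(1/266) = -1. Step 2 — apply |x|_p = p^{-v_p(x)} = 7^{1} = 7.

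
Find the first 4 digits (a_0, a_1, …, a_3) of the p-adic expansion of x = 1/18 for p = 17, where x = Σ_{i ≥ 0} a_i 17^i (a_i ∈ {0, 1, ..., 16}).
(a_0, …, a_3) = (1, 16, 0, 16)

v_17(1/18) = 0 (numerator and denominator both coprime to 17), so x ∈ ℤ_17^×. Compute digits iteratively via a_i = x_i mod 17, x_{i+1} = (x_i − a_i)/17, with x_0 = x:
  x_0 = 1/18;  a_0 = 1;  x_1 = (x_0 − 1)/17 = -1/18
  x_1 = -1/18;  a_1 = 16;  x_2 = (x_1 − 16)/17 = -17/18
  x_2 = -17/18;  a_2 = 0;  x_3 = (x_2 − 0)/17 = -1/18
  x_3 = -1/18;  a_3 = 16;  x_4 = (x_3 − 16)/17 = -17/18
Digits: (1, 16, 0, 16).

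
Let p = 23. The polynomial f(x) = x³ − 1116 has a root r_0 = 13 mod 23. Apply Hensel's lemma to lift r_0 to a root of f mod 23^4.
r_3 = 208945 (mod 279841)

Hensel: r_{i+1} = r_i − f(r_i)/f′(r_i) mod 23^{i+2}, where f′(x) = 3x². Iterate:
  r_0 = 13 (mod 23)
  r_1 = 519 (mod 529)
  r_2 = 2106 (mod 12167)
  r_3 = 208945 (mod 279841)
Final: r = 208945 with f(r) ≡ 0 mod 23^4.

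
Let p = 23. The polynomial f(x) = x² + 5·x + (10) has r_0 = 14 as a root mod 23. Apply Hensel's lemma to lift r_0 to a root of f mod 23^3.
r_2 = 10778 (mod 12167)

Hensel: r_{i+1} = r_i − f(r_i)·(f′(r_i))^{-1} mod 23^{i+2}, f′(x) = 2x + 5. Iterate:
  r_0 = 14 (mod 23)
  r_1 = 198 (mod 529)
  r_2 = 10778 (mod 12167)
Final: r = 10778 satisfies f(r) ≡ 0 mod 23^3.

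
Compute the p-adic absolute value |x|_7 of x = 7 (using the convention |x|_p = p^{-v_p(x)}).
|7|_7 = 1/7

Step 1 — compute v_7(x) by factoring powers of 7 out of the numerator and denominator: v_7(7) = 1. Step 2 — apply |x|_p = p^{-v_p(x)} = 7^{-1} = 1/7.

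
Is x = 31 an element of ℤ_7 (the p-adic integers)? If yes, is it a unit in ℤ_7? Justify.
x ∈ ℤ_7^× (unit); v_7(x) = 0

ℤ_7 = {x ∈ ℚ_7 : v_7(x) ≥ 0} and ℤ_7^× = {x ∈ ℤ_7 : v_7(x) = 0}. Here v_7(31) = v_7(num) − v_7(den) = 0; compare against these criteria.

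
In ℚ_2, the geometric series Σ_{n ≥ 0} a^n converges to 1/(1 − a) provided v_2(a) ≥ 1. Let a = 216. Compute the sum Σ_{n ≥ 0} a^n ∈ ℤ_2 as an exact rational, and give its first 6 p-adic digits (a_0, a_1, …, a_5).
Σ a^n = 1/(1 − a) = -1/215;  first 6 digits = (1, 0, 0, 1, 1, 0)

v_2(a) = 3 ≥ 1, so the series converges in ℤ_2 to 1/(1 − a) = 1/(1 − 216) = -1/215. Expand this rational in ℤ_2: compute digits iteratively via d_i = x_i mod 2, x_{i+1} = (x_i − d_i)/2. The first 6 digits are (1, 0, 0, 1, 1, 0).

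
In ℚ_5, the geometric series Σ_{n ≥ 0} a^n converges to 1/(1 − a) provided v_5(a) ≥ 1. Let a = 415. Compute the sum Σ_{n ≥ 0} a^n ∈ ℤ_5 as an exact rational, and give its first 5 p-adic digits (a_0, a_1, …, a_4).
Σ a^n = 1/(1 − a) = -1/414;  first 5 digits = (1, 3, 0, 3, 4)

v_5(a) = 1 ≥ 1, so the series converges in ℤ_5 to 1/(1 − a) = 1/(1 − 415) = -1/414. Expand this rational in ℤ_5: compute digits iteratively via d_i = x_i mod 5, x_{i+1} = (x_i − d_i)/5. The first 5 digits are (1, 3, 0, 3, 4).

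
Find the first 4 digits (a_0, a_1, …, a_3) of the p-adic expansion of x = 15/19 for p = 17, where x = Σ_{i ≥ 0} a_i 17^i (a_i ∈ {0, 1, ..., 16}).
(a_0, …, a_3) = (16, 0, 8, 4)

v_17(15/19) = 0 (numerator and denominator both coprime to 17), so x ∈ ℤ_17^×. Compute digits iteratively via a_i = x_i mod 17, x_{i+1} = (x_i − a_i)/17, with x_0 = x:
  x_0 = 15/19;  a_0 = 16;  x_1 = (x_0 − 16)/17 = -17/19
  x_1 = -17/19;  a_1 = 0;  x_2 = (x_1 − 0)/17 = -1/19
  x_2 = -1/19;  a_2 = 8;  x_3 = (x_2 − 8)/17 = -9/19
  x_3 = -9/19;  a_3 = 4;  x_4 = (x_3 − 4)/17 = -5/19
Digits: (16, 0, 8, 4).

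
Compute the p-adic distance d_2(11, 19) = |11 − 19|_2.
d_2(11, 19) = 1/8

Step 1 — x − y = 11 − 19 = -8. Step 2 — v_2(-8) = 3 (factor: -8 = −(2^3 · 1); the sign does not affect v_p). Step 3 — |x − y|_2 = 2^{-3} = 1/8.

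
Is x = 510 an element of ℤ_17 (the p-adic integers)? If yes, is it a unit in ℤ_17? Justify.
x ∈ ℤ_17 but not a unit; v_17(x) = 1 > 0

ℤ_17 = {x ∈ ℚ_17 : v_17(x) ≥ 0} and ℤ_17^× = {x ∈ ℤ_17 : v_17(x) = 0}. Here v_17(510) = v_17(num) − v_17(den) = 1; compare against these criteria.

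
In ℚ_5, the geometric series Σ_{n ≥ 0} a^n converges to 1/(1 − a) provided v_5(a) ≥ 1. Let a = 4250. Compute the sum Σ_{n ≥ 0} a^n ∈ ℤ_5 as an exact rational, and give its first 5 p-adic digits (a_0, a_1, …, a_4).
Σ a^n = 1/(1 − a) = -1/4249;  first 5 digits = (1, 0, 0, 4, 1)

v_5(a) = 3 ≥ 1, so the series converges in ℤ_5 to 1/(1 − a) = 1/(1 − 4250) = -1/4249. Expand this rational in ℤ_5: compute digits iteratively via d_i = x_i mod 5, x_{i+1} = (x_i − d_i)/5. The first 5 digits are (1, 0, 0, 4, 1).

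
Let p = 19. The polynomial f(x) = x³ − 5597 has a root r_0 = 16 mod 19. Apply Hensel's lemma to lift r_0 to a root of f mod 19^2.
r_1 = 339 (mod 361)

Hensel: r_{i+1} = r_i − f(r_i)/f′(r_i) mod 19^{i+2}, where f′(x) = 3x². Iterate:
  r_0 = 16 (mod 19)
  r_1 = 339 (mod 361)
Final: r = 339 with f(r) ≡ 0 mod 19^2.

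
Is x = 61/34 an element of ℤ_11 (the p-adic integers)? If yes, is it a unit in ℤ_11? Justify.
x ∈ ℤ_11^× (unit); v_11(x) = 0

ℤ_11 = {x ∈ ℚ_11 : v_11(x) ≥ 0} and ℤ_11^× = {x ∈ ℤ_11 : v_11(x) = 0}. Here v_11(61/34) = v_11(num) − v_11(den) = 0; compare against these criteria.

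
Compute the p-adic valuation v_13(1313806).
v_13(1313806) = 4

v_13(n) is the largest exponent k such that 13^k divides n. Factor out: 1313806 = 13^4 · 46. (Sign doesn't affect v_p.) So v_13(1313806) = 4.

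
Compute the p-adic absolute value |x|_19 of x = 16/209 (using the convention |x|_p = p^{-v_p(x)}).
|16/209|_19 = 19

Step 1 — compute v_19(x) by factoring powers of 19 out of the numerator and denominator: v_19(16/209) = -1. Step 2 — apply |x|_p = p^{-v_p(x)} = 19^{1} = 19.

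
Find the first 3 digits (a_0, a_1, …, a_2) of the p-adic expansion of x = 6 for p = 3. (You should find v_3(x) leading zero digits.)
(a_0, …, a_2) = (0, 2, 0)

v_3(6) = 1, so a_0 = ... = a_0 = 0. Factor out: x = 3^1 · u with u = 2 a unit in ℤ_3. Expand u iteratively via a_{v+i} = u_i mod 3, u_{i+1} = (u_i − a_{v+i})/3:
  u_0 = 2;  a_1 = 2;  u_1 = (u_0 − 2)/3 = 0
  u_1 = 0;  a_2 = 0;  u_2 = (u_1 − 0)/3 = 0
Digits: (0, 2, 0).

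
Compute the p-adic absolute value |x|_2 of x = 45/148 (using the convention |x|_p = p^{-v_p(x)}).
|45/148|_2 = 4

Step 1 — compute v_2(x) by factoring powers of 2 out of the numerator and denominator: v_2(45/148) = -2. Step 2 — apply |x|_p = p^{-v_p(x)} = 2^{2} = 4.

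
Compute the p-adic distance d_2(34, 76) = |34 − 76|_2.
d_2(34, 76) = 1/2

Step 1 — x − y = 34 − 76 = -42. Step 2 — v_2(-42) = 1 (factor: -42 = −(2^1 · 21); the sign does not affect v_p). Step 3 — |x − y|_2 = 2^{-1} = 1/2.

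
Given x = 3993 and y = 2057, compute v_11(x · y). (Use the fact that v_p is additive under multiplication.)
v_11(8213601) = 5

v_p(x) = 3 (factor: 3993 = 11^3 · 3); v_p(y) = 2 (factor: 2057 = 11^2 · 17). Additivity: v_p(xy) = v_p(x) + v_p(y) = 3 + 2 = 5. (Direct check: xy = 8213601 = 11^5 · (51).)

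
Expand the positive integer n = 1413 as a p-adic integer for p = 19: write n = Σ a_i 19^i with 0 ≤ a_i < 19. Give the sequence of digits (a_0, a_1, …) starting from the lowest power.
(a_0, a_1, …) = (7, 17, 3)

Repeated division by 19 gives the digits low-to-high: 1413 = 7 + 17·19^1 + 3·19^2. Digit sequence: (7, 17, 3).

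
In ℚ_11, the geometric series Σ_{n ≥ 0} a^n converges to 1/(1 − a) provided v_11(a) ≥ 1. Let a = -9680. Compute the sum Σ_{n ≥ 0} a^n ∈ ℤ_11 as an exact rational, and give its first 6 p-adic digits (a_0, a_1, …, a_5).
Σ a^n = 1/(1 − a) = 1/9681;  first 6 digits = (1, 0, 8, 3, 8, 9)

v_11(a) = 2 ≥ 1, so the series converges in ℤ_11 to 1/(1 − a) = 1/(1 − (-9680)) = 1/9681. Expand this rational in ℤ_11: compute digits iteratively via d_i = x_i mod 11, x_{i+1} = (x_i − d_i)/11. The first 6 digits are (1, 0, 8, 3, 8, 9).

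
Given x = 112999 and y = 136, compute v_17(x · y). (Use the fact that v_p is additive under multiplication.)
v_17(15367864) = 4

v_p(x) = 3 (factor: 112999 = 17^3 · 23); v_p(y) = 1 (factor: 136 = 17^1 · 8). Additivity: v_p(xy) = v_p(x) + v_p(y) = 3 + 1 = 4. (Direct check: xy = 15367864 = 17^4 · (184).)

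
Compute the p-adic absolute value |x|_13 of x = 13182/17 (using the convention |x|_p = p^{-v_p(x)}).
|13182/17|_13 = 1/2197

Step 1 — compute v_13(x) by factoring powers of 13 out of the numerator and denominator: v_13(13182/17) = 3. Step 2 — apply |x|_p = p^{-v_p(x)} = 13^{-3} = 1/2197.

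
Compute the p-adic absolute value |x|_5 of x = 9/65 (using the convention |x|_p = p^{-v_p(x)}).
|9/65|_5 = 5

Step 1 — compute v_5(x) by factoring powers of 5 out of the numerator and denominator: v_5(9/65) = -1. Step 2 — apply |x|_p = p^{-v_p(x)} = 5^{1} = 5.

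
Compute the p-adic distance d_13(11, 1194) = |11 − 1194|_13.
d_13(11, 1194) = 1/169

Step 1 — x − y = 11 − 1194 = -1183. Step 2 — v_13(-1183) = 2 (factor: -1183 = −(13^2 · 7); the sign does not affect v_p). Step 3 — |x − y|_13 = 13^{-2} = 1/169.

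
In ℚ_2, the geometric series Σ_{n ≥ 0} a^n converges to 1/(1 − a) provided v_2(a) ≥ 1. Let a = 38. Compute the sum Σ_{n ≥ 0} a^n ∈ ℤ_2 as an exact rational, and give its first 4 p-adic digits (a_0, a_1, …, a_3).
Σ a^n = 1/(1 − a) = -1/37;  first 4 digits = (1, 1, 0, 0)

v_2(a) = 1 ≥ 1, so the series converges in ℤ_2 to 1/(1 − a) = 1/(1 − 38) = -1/37. Expand this rational in ℤ_2: compute digits iteratively via d_i = x_i mod 2, x_{i+1} = (x_i − d_i)/2. The first 4 digits are (1, 1, 0, 0).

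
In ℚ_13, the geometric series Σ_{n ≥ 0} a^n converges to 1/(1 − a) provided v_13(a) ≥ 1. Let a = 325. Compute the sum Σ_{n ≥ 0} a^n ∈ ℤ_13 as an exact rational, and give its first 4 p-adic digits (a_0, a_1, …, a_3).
Σ a^n = 1/(1 − a) = -1/324;  first 4 digits = (1, 12, 2, 8)

v_13(a) = 1 ≥ 1, so the series converges in ℤ_13 to 1/(1 − a) = 1/(1 − 325) = -1/324. Expand this rational in ℤ_13: compute digits iteratively via d_i = x_i mod 13, x_{i+1} = (x_i − d_i)/13. The first 4 digits are (1, 12, 2, 8).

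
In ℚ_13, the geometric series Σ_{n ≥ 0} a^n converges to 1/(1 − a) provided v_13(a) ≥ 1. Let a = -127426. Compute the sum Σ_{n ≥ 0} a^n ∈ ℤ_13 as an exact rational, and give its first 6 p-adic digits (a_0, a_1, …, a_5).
Σ a^n = 1/(1 − a) = 1/127427;  first 6 digits = (1, 0, 0, 7, 8, 12)

v_13(a) = 3 ≥ 1, so the series converges in ℤ_13 to 1/(1 − a) = 1/(1 − (-127426)) = 1/127427. Expand this rational in ℤ_13: compute digits iteratively via d_i = x_i mod 13, x_{i+1} = (x_i − d_i)/13. The first 6 digits are (1, 0, 0, 7, 8, 12).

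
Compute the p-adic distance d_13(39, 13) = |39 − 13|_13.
d_13(39, 13) = 1/13

Step 1 — x − y = 39 − 13 = 26. Step 2 — v_13(26) = 1 (factor: 26 = (13^1 · 2); the sign does not affect v_p). Step 3 — |x − y|_13 = 13^{-1} = 1/13.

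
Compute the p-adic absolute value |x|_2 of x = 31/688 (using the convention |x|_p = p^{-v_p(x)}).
|31/688|_2 = 16

Step 1 — compute v_2(x) by factoring powers of 2 out of the numerator and denominator: v_2(31/688) = -4. Step 2 — apply |x|_p = p^{-v_p(x)} = 2^{4} = 16.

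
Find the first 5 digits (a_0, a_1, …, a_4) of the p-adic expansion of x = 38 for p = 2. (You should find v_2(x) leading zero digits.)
(a_0, …, a_4) = (0, 1, 1, 0, 0)

v_2(38) = 1, so a_0 = ... = a_0 = 0. Factor out: x = 2^1 · u with u = 19 a unit in ℤ_2. Expand u iteratively via a_{v+i} = u_i mod 2, u_{i+1} = (u_i − a_{v+i})/2:
  u_0 = 19;  a_1 = 1;  u_1 = (u_0 − 1)/2 = 9
  u_1 = 9;  a_2 = 1;  u_2 = (u_1 − 1)/2 = 4
  u_2 = 4;  a_3 = 0;  u_3 = (u_2 − 0)/2 = 2
  u_3 = 2;  a_4 = 0;  u_4 = (u_3 − 0)/2 = 1
Digits: (0, 1, 1, 0, 0).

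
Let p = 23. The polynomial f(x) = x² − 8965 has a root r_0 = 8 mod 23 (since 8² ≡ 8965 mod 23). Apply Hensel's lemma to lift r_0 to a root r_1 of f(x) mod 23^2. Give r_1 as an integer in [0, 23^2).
r_1 = 399 (mod 529)

Hensel's recurrence: r_{i+1} = r_i − f(r_i)·(f′(r_i))^{-1} mod 23^{i+2}, with f′(x) = 2x. Iterate:
  r_0 = 8 (mod 23)
  r_1 = 399 (mod 529)
Final: r_1 = 399, and one checks f(r_1) ≡ 0 mod 23^2.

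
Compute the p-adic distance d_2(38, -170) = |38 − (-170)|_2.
d_2(38, -170) = 1/16

Step 1 — x − y = 38 − (-170) = 208. Step 2 — v_2(208) = 4 (factor: 208 = (2^4 · 13); the sign does not affect v_p). Step 3 — |x − y|_2 = 2^{-4} = 1/16.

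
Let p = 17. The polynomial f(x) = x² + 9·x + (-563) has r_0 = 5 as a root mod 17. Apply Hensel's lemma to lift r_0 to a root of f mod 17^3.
r_2 = 1552 (mod 4913)

Hensel: r_{i+1} = r_i − f(r_i)·(f′(r_i))^{-1} mod 17^{i+2}, f′(x) = 2x + 9. Iterate:
  r_0 = 5 (mod 17)
  r_1 = 107 (mod 289)
  r_2 = 1552 (mod 4913)
Final: r = 1552 satisfies f(r) ≡ 0 mod 17^3.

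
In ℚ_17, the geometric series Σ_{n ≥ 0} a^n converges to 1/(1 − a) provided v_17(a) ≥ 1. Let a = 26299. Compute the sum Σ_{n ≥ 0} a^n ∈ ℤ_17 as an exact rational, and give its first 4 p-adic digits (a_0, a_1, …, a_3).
Σ a^n = 1/(1 − a) = -1/26298;  first 4 digits = (1, 0, 6, 5)

v_17(a) = 2 ≥ 1, so the series converges in ℤ_17 to 1/(1 − a) = 1/(1 − 26299) = -1/26298. Expand this rational in ℤ_17: compute digits iteratively via d_i = x_i mod 17, x_{i+1} = (x_i − d_i)/17. The first 4 digits are (1, 0, 6, 5).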